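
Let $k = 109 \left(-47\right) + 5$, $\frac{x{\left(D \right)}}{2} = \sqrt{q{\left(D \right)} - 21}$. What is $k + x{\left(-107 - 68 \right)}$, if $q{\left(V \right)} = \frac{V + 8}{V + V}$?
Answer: $-5118 + \frac{i \sqrt{100562}}{35} \approx -5118.0 + 9.0604 i$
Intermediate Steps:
$q{\left(V \right)} = \frac{8 + V}{2 V}$
$x{\left(D \right)} = 2 \sqrt{-21 + \frac{8 + D}{2 D}}$ ($x{\left(D \right)} = 2 \sqrt{\frac{8 + D}{2 D} - 21} = 2 \sqrt{-21 + \frac{8 + D}{2 D}}$)
$k = -5118$ ($k = -5123 + 5 = -5118$)
$k + x{\left(-107 - 68 \right)} = -5118 + \sqrt{-82 + \frac{16}{-107 - 68}} = -5118 + \sqrt{-82 + \frac{16}{-175}} = -5118 + \sqrt{-82 + 16 \left(- \frac{1}{175}\right)} = -5118 + \sqrt{-82 - \frac{16}{175}} = -5118 + \sqrt{- \frac{14366}{175}} = -5118 + \frac{i \sqrt{100562}}{35}$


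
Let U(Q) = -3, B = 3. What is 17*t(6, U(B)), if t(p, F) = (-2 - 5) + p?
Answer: -17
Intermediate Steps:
t(p, F) = -7 + p
17*t(6, U(B)) = 17*(-7 + 6) = 17*(-1) = -17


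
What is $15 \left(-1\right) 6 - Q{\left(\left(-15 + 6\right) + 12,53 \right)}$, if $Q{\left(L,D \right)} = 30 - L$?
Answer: $-117$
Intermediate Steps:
$15 \left(-1\right) 6 - Q{\left(\left(-15 + 6\right) + 12,53 \right)} = 15 \left(-1\right) 6 - \left(30 - \left(\left(-15 + 6\right) + 12\right)\right) = \left(-15\right) 6 - \left(30 - \left(-9 + 12\right)\right) = -90 - \left(30 - 3\right) = -90 - 27 = -117$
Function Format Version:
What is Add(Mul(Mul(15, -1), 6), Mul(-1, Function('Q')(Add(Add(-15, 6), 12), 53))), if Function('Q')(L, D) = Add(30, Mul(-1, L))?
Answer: -117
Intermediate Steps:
Add(Mul(Mul(15, -1), 6), Mul(-1, Function('Q')(Add(Add(-15, 6), 12), 53))) = Add(Mul(Mul(15, -1), 6), Mul(-1, Add(30, Mul(-1, Add(Add(-15, 6), 12))))) = Add(Mul(-15, 6), Mul(-1, Add(30, Mul(-1, Add(-9, 12))))) = Add(-90, Mul(-1, Add(30, Mul(-1, 3)))) = Add(-90, Mul(-1, Add(30, -3))) = Add(-90, Mul(-1, 27)) = Add(-90, -27) = -117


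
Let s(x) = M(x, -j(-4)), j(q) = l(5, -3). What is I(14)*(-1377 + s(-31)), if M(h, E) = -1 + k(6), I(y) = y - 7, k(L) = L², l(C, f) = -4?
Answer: -9394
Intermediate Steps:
j(q) = -4
I(y) = -7 + y
M(h, E) = 35 (M(h, E) = -1 + 6² = -1 + 36 = 35)
s(x) = 35
I(14)*(-1377 + s(-31)) = (-7 + 14)*(-1377 + 35) = 7*(-1342) = -9394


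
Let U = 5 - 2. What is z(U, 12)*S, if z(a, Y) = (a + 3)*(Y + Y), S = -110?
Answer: -15840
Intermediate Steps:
U = 3
z(a, Y) = 2*Y*(3 + a) (z(a, Y) = (3 + a)*(2*Y) = 2*Y*(3 + a))
z(U, 12)*S = (2*12*(3 + 3))*(-110) = (2*12*6)*(-110) = 144*(-110) = -15840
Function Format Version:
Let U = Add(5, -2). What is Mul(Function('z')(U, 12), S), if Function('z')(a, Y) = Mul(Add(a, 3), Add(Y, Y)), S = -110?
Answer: -15840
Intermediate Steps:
U = 3
Function('z')(a, Y) = Mul(2, Y, Add(3, a)) (Function('z')(a, Y) = Mul(Add(3, a), Mul(2, Y)) = Mul(2, Y, Add(3, a)))
Mul(Function('z')(U, 12), S) = Mul(Mul(2, 12, Add(3, 3)), -110) = Mul(Mul(2, 12, 6), -110) = Mul(144, -110) = -15840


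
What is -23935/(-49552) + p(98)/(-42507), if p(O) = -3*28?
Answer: 340522471/702102288 ≈ 0.48500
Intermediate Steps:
p(O) = -84
-23935/(-49552) + p(98)/(-42507) = -23935/(-49552) - 84/(-42507) = -23935*(-1/49552) - 84*(-1/42507) = 23935/49552 + 28/14169 = 340522471/702102288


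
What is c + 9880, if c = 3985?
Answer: 13865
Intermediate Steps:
c + 9880 = 3985 + 9880 = 13865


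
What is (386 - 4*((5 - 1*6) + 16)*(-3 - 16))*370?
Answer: 564620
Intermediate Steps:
(386 - 4*((5 - 1*6) + 16)*(-3 - 16))*370 = (386 - 4*((5 - 6) + 16)*(-19))*370 = (386 - 4*(-1 + 16)*(-19))*370 = (386 - 60*(-19))*370 = (386 - 4*(-285))*370 = (386 + 1140)*370 = 1526*370 = 564620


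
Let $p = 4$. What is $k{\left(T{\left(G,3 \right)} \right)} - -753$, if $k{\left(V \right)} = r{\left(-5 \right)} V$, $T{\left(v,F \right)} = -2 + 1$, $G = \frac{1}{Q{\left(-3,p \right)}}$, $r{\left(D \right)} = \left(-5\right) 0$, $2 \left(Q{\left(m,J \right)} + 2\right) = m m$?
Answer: $753$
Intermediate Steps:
$Q{\left(m,J \right)} = -2 + \frac{m^{2}}{2}$ ($Q{\left(m,J \right)} = -2 + \frac{m m}{2} = -2 + \frac{m^{2}}{2}$)
$r{\left(D \right)} = 0$
$G = \frac{2}{5}$ ($G = \frac{1}{-2 + \frac{\left(-3\right)^{2}}{2}} = \frac{1}{-2 + \frac{1}{2} \cdot 9} = \frac{1}{-2 + \frac{9}{2}} = \frac{1}{\frac{5}{2}} = \frac{2}{5} \approx 0.4$)
$T{\left(v,F \right)} = -1$
$k{\left(V \right)} = 0$ ($k{\left(V \right)} = 0 V = 0$)
$k{\left(T{\left(G,3 \right)} \right)} - -753 = 0 - -753 = 0 + 753 = 753$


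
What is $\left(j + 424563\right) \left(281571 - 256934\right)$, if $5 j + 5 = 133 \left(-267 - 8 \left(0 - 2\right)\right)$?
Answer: $\frac{51477212999}{5} \approx 1.0295 \cdot 10^{10}$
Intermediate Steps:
$j = - \frac{33388}{5}$ ($j = -1 + \frac{133 \left(-267 - 8 \left(0 - 2\right)\right)}{5} = -1 + \frac{133 \left(-267 - -16\right)}{5} = -1 + \frac{133 \left(-267 + 16\right)}{5} = -1 + \frac{133 \left(-251\right)}{5} = -1 + \frac{1}{5} \left(-33383\right) = -1 - \frac{33383}{5} = - \frac{33388}{5} \approx -6677.6$)
$\left(j + 424563\right) \left(281571 - 256934\right) = \left(- \frac{33388}{5} + 424563\right) \left(281571 - 256934\right) = \frac{2089427}{5} \cdot 24637 = \frac{51477212999}{5}$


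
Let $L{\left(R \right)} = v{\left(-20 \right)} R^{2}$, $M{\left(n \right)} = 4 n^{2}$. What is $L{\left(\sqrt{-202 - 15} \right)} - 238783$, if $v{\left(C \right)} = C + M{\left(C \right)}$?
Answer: $-581643$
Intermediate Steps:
$v{\left(C \right)} = C + 4 C^{2}$
$L{\left(R \right)} = 1580 R^{2}$ ($L{\left(R \right)} = - 20 \left(1 + 4 \left(-20\right)\right) R^{2} = - 20 \left(1 - 80\right) R^{2} = \left(-20\right) \left(-79\right) R^{2} = 1580 R^{2}$)
$L{\left(\sqrt{-202 - 15} \right)} - 238783 = 1580 \left(\sqrt{-202 - 15}\right)^{2} - 238783 = 1580 \left(\sqrt{-217}\right)^{2} - 238783 = 1580 \left(i \sqrt{217}\right)^{2} - 238783 = 1580 \left(-217\right) - 238783 = -342860 - 238783 = -581643$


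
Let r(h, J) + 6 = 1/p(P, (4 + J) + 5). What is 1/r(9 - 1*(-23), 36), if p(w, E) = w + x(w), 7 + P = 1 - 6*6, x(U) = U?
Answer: -84/505 ≈ -0.16634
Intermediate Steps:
P = -42 (P = -7 + (1 - 6*6) = -7 + (1 - 1*36) = -7 + (1 - 36) = -7 - 35 = -42)
p(w, E) = 2*w (p(w, E) = w + w = 2*w)
r(h, J) = -505/84 (r(h, J) = -6 + 1/(2*(-42)) = -6 + 1/(-84) = -6 - 1/84 = -505/84)
1/r(9 - 1*(-23), 36) = 1/(-505/84) = -84/505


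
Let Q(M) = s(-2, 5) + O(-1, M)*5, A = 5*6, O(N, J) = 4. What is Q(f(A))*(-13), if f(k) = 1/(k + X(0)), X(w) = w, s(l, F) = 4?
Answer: -312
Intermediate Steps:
A = 30
f(k) = 1/k (f(k) = 1/(k + 0) = 1/k)
Q(M) = 24 (Q(M) = 4 + 4*5 = 4 + 20 = 24)
Q(f(A))*(-13) = 24*(-13) = -312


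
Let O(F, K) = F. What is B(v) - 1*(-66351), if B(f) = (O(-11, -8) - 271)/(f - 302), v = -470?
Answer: 25611627/386 ≈ 66351.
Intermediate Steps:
B(f) = -282/(-302 + f) (B(f) = (-11 - 271)/(f - 302) = -282/(-302 + f))
B(v) - 1*(-66351) = -282/(-302 - 470) - 1*(-66351) = -282/(-772) + 66351 = -282*(-1/772) + 66351 = 141/386 + 66351 = 25611627/386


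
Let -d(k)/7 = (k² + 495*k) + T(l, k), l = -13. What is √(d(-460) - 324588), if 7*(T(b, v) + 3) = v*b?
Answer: I*√217847 ≈ 466.74*I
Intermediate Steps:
T(b, v) = -3 + b*v/7 (T(b, v) = -3 + (v*b)/7 = -3 + (b*v)/7 = -3 + b*v/7)
d(k) = 21 - 3452*k - 7*k² (d(k) = -7*((k² + 495*k) + (-3 + (⅐)*(-13)*k)) = -7*((k² + 495*k) + (-3 - 13*k/7)) = -7*(-3 + k² + 3452*k/7) = 21 - 3452*k - 7*k²)
√(d(-460) - 324588) = √((21 - 3452*(-460) - 7*(-460)²) - 324588) = √((21 + 1587920 - 7*211600) - 324588) = √((21 + 1587920 - 1481200) - 324588) = √(106741 - 324588) = √(-217847) = I*√217847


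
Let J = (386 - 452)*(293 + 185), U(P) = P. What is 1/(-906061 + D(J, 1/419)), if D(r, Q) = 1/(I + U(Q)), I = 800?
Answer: -335201/303712552842 ≈ -1.1037e-6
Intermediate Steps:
J = -31548 (J = -66*478 = -31548)
D(r, Q) = 1/(800 + Q)
1/(-906061 + D(J, 1/419)) = 1/(-906061 + 1/(800 + 1/419)) = 1/(-906061 + 1/(335201/419)) = 1/(-906061 + 419/335201) = 1/(-303712552842/335201) = -335201/303712552842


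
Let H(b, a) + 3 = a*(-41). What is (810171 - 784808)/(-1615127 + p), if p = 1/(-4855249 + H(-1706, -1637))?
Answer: -121441468005/7733446118146 ≈ -0.015703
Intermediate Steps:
H(b, a) = -3 - 41*a (H(b, a) = -3 + a*(-41) = -3 - 41*a)
p = -1/4788135 (p = 1/(-4855249 + (-3 - 41*(-1637))) = 1/(-4855249 + (-3 + 67117)) = 1/(-4855249 + 67114) = 1/(-4788135) = -1/4788135 ≈ -2.0885e-7)
(810171 - 784808)/(-1615127 + p) = (810171 - 784808)/(-1615127 - 1/4788135) = 25363/(-7733446118146/4788135) = 25363*(-4788135/7733446118146) = -121441468005/7733446118146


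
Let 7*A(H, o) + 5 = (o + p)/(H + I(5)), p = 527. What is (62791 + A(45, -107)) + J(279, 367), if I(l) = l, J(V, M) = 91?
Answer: 2200887/35 ≈ 62883.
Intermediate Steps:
A(H, o) = -5/7 + (527 + o)/(7*(5 + H)) (A(H, o) = -5/7 + ((o + 527)/(H + 5))/7 = -5/7 + ((527 + o)/(5 + H))/7 = -5/7 + (527 + o)/(7*(5 + H)))
(62791 + A(45, -107)) + J(279, 367) = (62791 + (502 - 107 - 5*45)/(7*(5 + 45))) + 91 = (62791 + (⅐)*(502 - 107 - 225)/50) + 91 = (62791 + (⅐)*(1/50)*170) + 91 = (62791 + 17/35) + 91 = 2197702/35 + 91 = 2200887/35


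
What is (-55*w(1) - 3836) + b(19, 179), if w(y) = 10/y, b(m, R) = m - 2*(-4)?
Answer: -4359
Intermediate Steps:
b(m, R) = 8 + m (b(m, R) = m + 8 = 8 + m)
(-55*w(1) - 3836) + b(19, 179) = (-550/1 - 3836) + (8 + 19) = (-550 - 3836) + 27 = -4386 + 27 = -4359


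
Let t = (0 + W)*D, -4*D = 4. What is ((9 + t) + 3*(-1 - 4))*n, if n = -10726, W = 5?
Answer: 117986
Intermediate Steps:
D = -1 (D = -¼*4 = -1)
t = -5 (t = (0 + 5)*(-1) = 5*(-1) = -5)
((9 + t) + 3*(-1 - 4))*n = ((9 - 5) + 3*(-1 - 4))*(-10726) = (4 + 3*(-5))*(-10726) = (4 - 15)*(-10726) = -11*(-10726) = 117986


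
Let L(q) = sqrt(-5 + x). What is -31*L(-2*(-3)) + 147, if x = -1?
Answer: 147 - 31*I*sqrt(6) ≈ 147.0 - 75.934*I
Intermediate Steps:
L(q) = I*sqrt(6) (L(q) = sqrt(-5 - 1) = sqrt(-6) = I*sqrt(6))
-31*L(-2*(-3)) + 147 = -31*I*sqrt(6) + 147 = 147 - 31*I*sqrt(6)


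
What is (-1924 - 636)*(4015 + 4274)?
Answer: -21219840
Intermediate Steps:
(-1924 - 636)*(4015 + 4274) = -2560*8289 = -21219840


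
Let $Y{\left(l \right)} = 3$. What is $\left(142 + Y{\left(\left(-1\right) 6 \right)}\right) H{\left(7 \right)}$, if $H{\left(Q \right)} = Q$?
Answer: $1015$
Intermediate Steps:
$\left(142 + Y{\left(\left(-1\right) 6 \right)}\right) H{\left(7 \right)} = \left(142 + 3\right) 7 = 145 \cdot 7 = 1015$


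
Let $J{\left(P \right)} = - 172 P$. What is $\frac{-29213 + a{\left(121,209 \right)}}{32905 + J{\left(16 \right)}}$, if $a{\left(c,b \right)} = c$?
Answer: $- \frac{29092}{30153} \approx -0.96481$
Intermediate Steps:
$\frac{-29213 + a{\left(121,209 \right)}}{32905 + J{\left(16 \right)}} = \frac{-29213 + 121}{32905 - 2752} = - \frac{29092}{32905 - 2752} = - \frac{29092}{30153}$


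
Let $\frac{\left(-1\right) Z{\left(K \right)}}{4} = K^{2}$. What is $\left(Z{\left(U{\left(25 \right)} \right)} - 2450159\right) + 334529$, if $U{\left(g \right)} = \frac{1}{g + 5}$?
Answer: $- \frac{476016751}{225} \approx -2.1156 \cdot 10^{6}$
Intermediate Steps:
$U{\left(g \right)} = \frac{1}{5 + g}$
$Z{\left(K \right)} = - 4 K^{2}$
$\left(Z{\left(U{\left(25 \right)} \right)} - 2450159\right) + 334529 = \left(- 4 \left(\frac{1}{5 + 25}\right)^{2} - 2450159\right) + 334529 = \left(- 4 \left(\frac{1}{30}\right)^{2} - 2450159\right) + 334529 = \left(- \frac{4}{900} - 2450159\right) + 334529 = \left(\left(-4\right) \frac{1}{900} - 2450159\right) + 334529 = \left(- \frac{1}{225} - 2450159\right) + 334529 = - \frac{551285776}{225} + 334529 = - \frac{476016751}{225}$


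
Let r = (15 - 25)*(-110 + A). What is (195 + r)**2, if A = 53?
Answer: 585225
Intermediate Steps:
r = 570 (r = (15 - 25)*(-110 + 53) = -10*(-57) = 570)
(195 + r)**2 = (195 + 570)**2 = 765**2 = 585225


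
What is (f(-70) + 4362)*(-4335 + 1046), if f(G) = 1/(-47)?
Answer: -674287757/47 ≈ -1.4347e+7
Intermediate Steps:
f(G) = -1/47
(f(-70) + 4362)*(-4335 + 1046) = (-1/47 + 4362)*(-4335 + 1046) = (205013/47)*(-3289) = -674287757/47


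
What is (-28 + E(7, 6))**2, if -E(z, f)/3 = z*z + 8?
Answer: 39601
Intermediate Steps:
E(z, f) = -24 - 3*z**2 (E(z, f) = -3*(z*z + 8) = -3*(z**2 + 8) = -3*(8 + z**2) = -24 - 3*z**2)
(-28 + E(7, 6))**2 = (-28 + (-24 - 3*7**2))**2 = (-28 + (-24 - 3*49))**2 = (-28 + (-24 - 147))**2 = (-28 - 171)**2 = (-199)**2 = 39601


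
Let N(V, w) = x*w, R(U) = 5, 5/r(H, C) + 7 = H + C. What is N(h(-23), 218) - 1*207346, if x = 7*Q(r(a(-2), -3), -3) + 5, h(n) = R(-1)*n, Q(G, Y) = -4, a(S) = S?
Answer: -212360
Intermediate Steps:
r(H, C) = 5/(-7 + C + H) (r(H, C) = 5/(-7 + (H + C)) = 5/(-7 + (C + H)) = 5/(-7 + C + H))
h(n) = 5*n
x = -23 (x = 7*(-4) + 5 = -28 + 5 = -23)
N(V, w) = -23*w
N(h(-23), 218) - 1*207346 = -23*218 - 1*207346 = -5014 - 207346 = -212360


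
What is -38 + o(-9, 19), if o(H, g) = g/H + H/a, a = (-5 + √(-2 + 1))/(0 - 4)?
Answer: -5503/117 - 18*I/13 ≈ -47.034 - 1.3846*I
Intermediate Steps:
a = 5/4 - I/4 (a = (-5 + √(-1))/(-4) = (-5 + I)*(-¼) = 5/4 - I/4 ≈ 1.25 - 0.25*I)
o(H, g) = g/H + 8*H*(5/4 + I/4)/13 (o(H, g) = g/H + H/(5/4 - I/4) = g/H + H*(8*(5/4 + I/4)/13) = g/H + 8*H*(5/4 + I/4)/13)
-38 + o(-9, 19) = -38 + (19 + (1/13)*(-9)²*(10 + 2*I))/(-9) = -38 - (19 + (1/13)*81*(10 + 2*I))/9 = -38 - (19 + (810/13 + 162*I/13))/9 = -38 - (1057/13 + 162*I/13)/9 = -38 + (-1057/117 - 18*I/13) = -5503/117 - 18*I/13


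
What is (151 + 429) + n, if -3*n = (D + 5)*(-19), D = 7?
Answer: 656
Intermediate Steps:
n = 76 (n = -(7 + 5)*(-19)/3 = -4*(-19) = -⅓*(-228) = 76)
(151 + 429) + n = (151 + 429) + 76 = 580 + 76 = 656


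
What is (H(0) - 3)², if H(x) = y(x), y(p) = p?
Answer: 9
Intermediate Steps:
H(x) = x
(H(0) - 3)² = (0 - 3)² = (-3)² = 9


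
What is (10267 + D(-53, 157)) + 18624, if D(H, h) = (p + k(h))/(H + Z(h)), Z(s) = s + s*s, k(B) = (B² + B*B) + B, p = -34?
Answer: 715188344/24753 ≈ 28893.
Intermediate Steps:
k(B) = B + 2*B² (k(B) = (B² + B²) + B = 2*B² + B = B + 2*B²)
Z(s) = s + s²
D(H, h) = (-34 + h*(1 + 2*h))/(H + h*(1 + h))
(10267 + D(-53, 157)) + 18624 = (10267 + (-34 + 157*(1 + 2*157))/(-53 + 157*(1 + 157))) + 18624 = (10267 + (-34 + 157*(1 + 314))/(-53 + 157*158)) + 18624 = (10267 + (-34 + 157*315)/(-53 + 24806)) + 18624 = (10267 + (-34 + 49455)/24753) + 18624 = (10267 + (1/24753)*49421) + 18624 = (10267 + 49421/24753) + 18624 = 254188472/24753 + 18624 = 715188344/24753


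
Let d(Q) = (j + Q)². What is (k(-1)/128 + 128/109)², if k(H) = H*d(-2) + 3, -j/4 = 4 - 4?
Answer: 264875625/194658304 ≈ 1.3607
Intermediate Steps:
j = 0 (j = -4*(4 - 4) = -4*0 = 0)
d(Q) = Q² (d(Q) = (0 + Q)² = Q²)
k(H) = 3 + 4*H (k(H) = H*(-2)² + 3 = H*4 + 3 = 4*H + 3 = 3 + 4*H)
(k(-1)/128 + 128/109)² = ((3 + 4*(-1))/128 + 128/109)² = ((3 - 4)*(1/128) + 128*(1/109))² = (-1*1/128 + 128/109)² = (-1/128 + 128/109)² = (16275/13952)² = 264875625/194658304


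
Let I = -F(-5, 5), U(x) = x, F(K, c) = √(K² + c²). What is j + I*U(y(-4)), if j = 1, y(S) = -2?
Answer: 1 + 10*√2 ≈ 15.142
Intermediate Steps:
I = -5*√2 (I = -√((-5)² + 5²) = -√(25 + 25) = -√50 = -5*√2 ≈ -7.0711)
j + I*U(y(-4)) = 1 - 5*√2*(-2) = 1 + 10*√2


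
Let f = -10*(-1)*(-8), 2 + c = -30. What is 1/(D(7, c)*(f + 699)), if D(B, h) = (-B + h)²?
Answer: 1/941499 ≈ 1.0621e-6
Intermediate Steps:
c = -32 (c = -2 - 30 = -32)
D(B, h) = (h - B)²
f = -80 (f = 10*(-8) = -80)
1/(D(7, c)*(f + 699)) = 1/((7 - 1*(-32))²*(-80 + 699)) = 1/((7 + 32)²*619) = 1/(39²*619) = 1/(1521*619) = 1/941499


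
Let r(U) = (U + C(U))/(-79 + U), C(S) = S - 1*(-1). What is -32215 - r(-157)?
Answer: -7603053/236 ≈ -32216.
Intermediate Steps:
C(S) = 1 + S (C(S) = S + 1 = 1 + S)
r(U) = (1 + 2*U)/(-79 + U) (r(U) = (U + (1 + U))/(-79 + U) = (1 + 2*U)/(-79 + U))
-32215 - r(-157) = -32215 - (1 + 2*(-157))/(-79 - 157) = -32215 - (1 - 314)/(-236) = -32215 - (-1)*(-313)/236 = -32215 - 1*313/236 = -32215 - 313/236 = -7603053/236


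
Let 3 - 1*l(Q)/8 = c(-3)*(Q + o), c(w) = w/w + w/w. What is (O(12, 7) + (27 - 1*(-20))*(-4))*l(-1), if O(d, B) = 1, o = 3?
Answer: 1496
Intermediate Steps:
c(w) = 2 (c(w) = 1 + 1 = 2)
l(Q) = -24 - 16*Q (l(Q) = 24 - 16*(Q + 3) = 24 - 16*(3 + Q) = 24 - 8*(6 + 2*Q) = 24 + (-48 - 16*Q) = -24 - 16*Q)
(O(12, 7) + (27 - 1*(-20))*(-4))*l(-1) = (1 + (27 - 1*(-20))*(-4))*(-24 - 16*(-1)) = (1 + (27 + 20)*(-4))*(-24 + 16) = (1 + 47*(-4))*(-8) = (1 - 188)*(-8) = -187*(-8) = 1496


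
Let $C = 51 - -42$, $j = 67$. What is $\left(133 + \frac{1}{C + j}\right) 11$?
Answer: $\frac{234091}{160} \approx 1463.1$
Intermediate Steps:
$C = 93$ ($C = 51 + 42 = 93$)
$\left(133 + \frac{1}{C + j}\right) 11 = \left(133 + \frac{1}{93 + 67}\right) 11 = \left(133 + \frac{1}{160}\right) 11 = \frac{21281}{160} \cdot 11 = \frac{234091}{160}$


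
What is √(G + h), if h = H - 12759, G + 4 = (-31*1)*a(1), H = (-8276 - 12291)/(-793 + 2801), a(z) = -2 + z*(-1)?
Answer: 3*I*√1420209706/1004 ≈ 112.61*I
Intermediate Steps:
a(z) = -2 - z
H = -20567/2008 ≈ -10.243
G = 89 (G = -4 + (-31*1)*(-2 - 1*1) = -4 - 31*(-2 - 1) = -4 - 31*(-3) = -4 + 93 = 89)
h = -25640639/2008 (h = -20567/2008 - 12759 = -25640639/2008 ≈ -12769.)
√(G + h) = √(89 - 25640639/2008) = √(-25461927/2008) = 3*I*√1420209706/1004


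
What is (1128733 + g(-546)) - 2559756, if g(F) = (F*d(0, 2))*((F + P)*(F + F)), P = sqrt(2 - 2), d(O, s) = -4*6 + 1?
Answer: 7486050433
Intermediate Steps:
d(O, s) = -23 (d(O, s) = -24 + 1 = -23)
P = 0 (P = sqrt(0) = 0)
g(F) = -46*F**3 (g(F) = (F*(-23))*((F + 0)*(F + F)) = (-23*F)*(F*(2*F)) = (-23*F)*(2*F**2) = -46*F**3)
(1128733 + g(-546)) - 2559756 = (1128733 - 46*(-546)**3) - 2559756 = (1128733 - 46*(-162771336)) - 2559756 = (1128733 + 7487481456) - 2559756 = 7488610189 - 2559756 = 7486050433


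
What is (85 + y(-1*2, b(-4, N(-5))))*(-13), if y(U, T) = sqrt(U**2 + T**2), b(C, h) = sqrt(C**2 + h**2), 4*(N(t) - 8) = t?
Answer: -1105 - 13*sqrt(1049)/4 ≈ -1210.3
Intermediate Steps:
N(t) = 8 + t/4
y(U, T) = sqrt(T**2 + U**2)
(85 + y(-1*2, b(-4, N(-5))))*(-13) = (85 + sqrt((sqrt((-4)**2 + (8 + (1/4)*(-5))**2))**2 + (-1*2)**2))*(-13) = (85 + sqrt((sqrt(16 + (8 - 5/4)**2))**2 + (-2)**2))*(-13) = (85 + sqrt((sqrt(16 + (27/4)**2))**2 + 4))*(-13) = (85 + sqrt((sqrt(16 + 729/16))**2 + 4))*(-13) = (85 + sqrt((sqrt(985/16))**2 + 4))*(-13) = (85 + sqrt((sqrt(985)/4)**2 + 4))*(-13) = (85 + sqrt(985/16 + 4))*(-13) = (85 + sqrt(1049/16))*(-13) = (85 + sqrt(1049)/4)*(-13) = -1105 - 13*sqrt(1049)/4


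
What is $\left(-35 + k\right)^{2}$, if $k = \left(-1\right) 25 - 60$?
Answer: $14400$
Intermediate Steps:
$k = -85$ ($k = -25 - 60 = -85$)
$\left(-35 + k\right)^{2} = \left(-35 - 85\right)^{2} = \left(-120\right)^{2} = 14400$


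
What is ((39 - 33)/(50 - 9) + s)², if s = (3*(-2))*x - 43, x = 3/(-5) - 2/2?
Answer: 46471489/42025 ≈ 1105.8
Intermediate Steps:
x = -8/5 (x = 3*(-⅕) - 2*½ = -⅗ - 1 = -8/5 ≈ -1.6000)
s = -167/5 (s = (3*(-2))*(-8/5) - 43 = -6*(-8/5) - 43 = 48/5 - 43 = -167/5 ≈ -33.400)
((39 - 33)/(50 - 9) + s)² = ((39 - 33)/(50 - 9) - 167/5)² = (6/41 - 167/5)² = (-6817/205)² = 46471489/42025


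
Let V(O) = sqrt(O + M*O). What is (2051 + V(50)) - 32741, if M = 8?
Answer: -30690 + 15*sqrt(2) ≈ -30669.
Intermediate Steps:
V(O) = 3*sqrt(O) (V(O) = sqrt(O + 8*O) = sqrt(9*O) = 3*sqrt(O))
(2051 + V(50)) - 32741 = (2051 + 3*sqrt(50)) - 32741 = (2051 + 3*(5*sqrt(2))) - 32741 = (2051 + 15*sqrt(2)) - 32741 = -30690 + 15*sqrt(2)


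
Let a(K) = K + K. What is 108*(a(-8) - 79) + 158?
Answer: -10102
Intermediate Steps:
a(K) = 2*K
108*(a(-8) - 79) + 158 = 108*(2*(-8) - 79) + 158 = 108*(-16 - 79) + 158 = 108*(-95) + 158 = -10260 + 158 = -10102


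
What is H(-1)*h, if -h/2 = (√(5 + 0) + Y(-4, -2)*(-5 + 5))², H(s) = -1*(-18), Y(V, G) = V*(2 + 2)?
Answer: -180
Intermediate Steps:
Y(V, G) = 4*V (Y(V, G) = V*4 = 4*V)
H(s) = 18
h = -10 (h = -2*(√(5 + 0) + (4*(-4))*(-5 + 5))² = -2*(√5 - 16*0)² = -2*(√5 + 0)² = -2*(√5)² = -2*5 = -10)
H(-1)*h = 18*(-10) = -180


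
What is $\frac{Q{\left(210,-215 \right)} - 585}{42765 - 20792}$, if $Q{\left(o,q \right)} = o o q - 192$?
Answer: $- \frac{1354611}{3139} \approx -431.54$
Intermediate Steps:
$Q{\left(o,q \right)} = -192 + q o^{2}$ ($Q{\left(o,q \right)} = o^{2} q - 192 = q o^{2} - 192 = -192 + q o^{2}$)
$\frac{Q{\left(210,-215 \right)} - 585}{42765 - 20792} = \frac{\left(-192 - 215 \cdot 210^{2}\right) - 585}{42765 - 20792} = \frac{\left(-192 - 9481500\right) - 585}{42765 - 20792} = \frac{\left(-192 - 9481500\right) - 585}{21973} = \left(-9481692 - 585\right) \frac{1}{21973} = \left(-9482277\right) \frac{1}{21973} = - \frac{1354611}{3139}$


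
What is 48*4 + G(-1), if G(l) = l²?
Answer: 193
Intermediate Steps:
48*4 + G(-1) = 48*4 + (-1)² = 192 + 1 = 193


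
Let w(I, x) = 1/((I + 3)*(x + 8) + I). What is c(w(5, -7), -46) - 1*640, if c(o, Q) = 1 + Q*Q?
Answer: 1477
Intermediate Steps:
w(I, x) = 1/(I + (3 + I)*(8 + x)) (w(I, x) = 1/((3 + I)*(8 + x) + I) = 1/(I + (3 + I)*(8 + x)))
c(o, Q) = 1 + Q**2
c(w(5, -7), -46) - 1*640 = (1 + (-46)**2) - 1*640 = (1 + 2116) - 640 = 2117 - 640 = 1477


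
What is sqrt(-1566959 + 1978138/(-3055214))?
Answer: I*sqrt(3656630624485306474)/1527607 ≈ 1251.8*I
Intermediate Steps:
sqrt(-1566959 + 1978138/(-3055214)) = sqrt(-1566959 + 1978138*(-1/3055214)) = sqrt(-1566959 - 989069/1527607) = sqrt(-2393698526182/1527607) = I*sqrt(3656630624485306474)/1527607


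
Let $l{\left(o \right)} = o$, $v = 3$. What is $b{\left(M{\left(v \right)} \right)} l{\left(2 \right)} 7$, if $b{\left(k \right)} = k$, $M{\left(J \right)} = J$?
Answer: $42$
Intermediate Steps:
$b{\left(M{\left(v \right)} \right)} l{\left(2 \right)} 7 = 3 \cdot 2 \cdot 7 = 6 \cdot 7 = 42$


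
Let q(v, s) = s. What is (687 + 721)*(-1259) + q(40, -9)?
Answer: -1772681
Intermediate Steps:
(687 + 721)*(-1259) + q(40, -9) = (687 + 721)*(-1259) - 9 = 1408*(-1259) - 9 = -1772672 - 9 = -1772681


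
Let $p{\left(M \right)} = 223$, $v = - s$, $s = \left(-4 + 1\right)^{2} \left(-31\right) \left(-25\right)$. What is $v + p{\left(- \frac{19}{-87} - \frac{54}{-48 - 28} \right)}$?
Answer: $-6752$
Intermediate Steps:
$s = 6975$ ($s = \left(-3\right)^{2} \left(-31\right) \left(-25\right) = 9 \left(-31\right) \left(-25\right) = \left(-279\right) \left(-25\right) = 6975$)
$v = -6975$ ($v = \left(-1\right) 6975 = -6975$)
$v + p{\left(- \frac{19}{-87} - \frac{54}{-48 - 28} \right)} = -6975 + 223 = -6752$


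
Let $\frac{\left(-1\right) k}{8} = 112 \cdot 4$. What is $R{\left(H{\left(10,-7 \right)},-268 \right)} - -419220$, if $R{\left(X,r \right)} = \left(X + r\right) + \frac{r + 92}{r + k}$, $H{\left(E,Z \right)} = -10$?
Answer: $\frac{403441190}{963} \approx 4.1894 \cdot 10^{5}$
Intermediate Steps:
$k = -3584$ ($k = - 8 \cdot 112 \cdot 4 = \left(-8\right) 448 = -3584$)
$R{\left(X,r \right)} = X + r + \frac{92 + r}{-3584 + r}$ ($R{\left(X,r \right)} = \left(X + r\right) + \frac{r + 92}{r - 3584} = \left(X + r\right) + \frac{92 + r}{-3584 + r} = X + r + \frac{92 + r}{-3584 + r}$)
$R{\left(H{\left(10,-7 \right)},-268 \right)} - -419220 = \frac{92 + \left(-268\right)^{2} - -35840 - -960244 - -2680}{-3584 - 268} - -419220 = \frac{92 + 71824 + 35840 + 960244 + 2680}{-3852} + 419220 = \left(- \frac{1}{3852}\right) 1070680 + 419220 = - \frac{267670}{963} + 419220 = \frac{403441190}{963}$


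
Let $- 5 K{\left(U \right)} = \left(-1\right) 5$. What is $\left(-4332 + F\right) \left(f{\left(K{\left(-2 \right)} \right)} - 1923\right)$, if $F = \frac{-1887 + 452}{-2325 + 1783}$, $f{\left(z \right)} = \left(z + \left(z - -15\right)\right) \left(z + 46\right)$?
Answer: $\frac{1318738058}{271} \approx 4.8662 \cdot 10^{6}$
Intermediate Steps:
$K{\left(U \right)} = 1$ ($K{\left(U \right)} = - \frac{\left(-1\right) 5}{5} = \left(- \frac{1}{5}\right) \left(-5\right) = 1$)
$f{\left(z \right)} = \left(15 + 2 z\right) \left(46 + z\right)$ ($f{\left(z \right)} = \left(z + \left(z + 15\right)\right) \left(46 + z\right) = \left(z + \left(15 + z\right)\right) \left(46 + z\right) = \left(15 + 2 z\right) \left(46 + z\right)$)
$F = \frac{1435}{542}$ ($F = - \frac{1435}{-542} = \left(-1435\right) \left(- \frac{1}{542}\right) = \frac{1435}{542} \approx 2.6476$)
$\left(-4332 + F\right) \left(f{\left(K{\left(-2 \right)} \right)} - 1923\right) = \left(-4332 + \frac{1435}{542}\right) \left(\left(690 + 2 \cdot 1^{2} + 107 \cdot 1\right) - 1923\right) = - \frac{2346509 \left(\left(690 + 2 \cdot 1 + 107\right) - 1923\right)}{542} = - \frac{2346509 \left(\left(690 + 2 + 107\right) - 1923\right)}{542} = - \frac{2346509 \left(799 - 1923\right)}{542} = \left(- \frac{2346509}{542}\right) \left(-1124\right) = \frac{1318738058}{271}$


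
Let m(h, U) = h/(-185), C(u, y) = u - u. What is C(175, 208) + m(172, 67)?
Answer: -172/185 ≈ -0.92973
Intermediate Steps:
C(u, y) = 0
m(h, U) = -h/185 (m(h, U) = h*(-1/185) = -h/185)
C(175, 208) + m(172, 67) = 0 - 1/185*172 = 0 - 172/185 = -172/185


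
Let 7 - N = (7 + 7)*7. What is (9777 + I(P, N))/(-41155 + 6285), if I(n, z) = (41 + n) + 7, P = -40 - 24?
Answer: -9761/34870 ≈ -0.27993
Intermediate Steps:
N = -91 (N = 7 - (7 + 7)*7 = 7 - 14*7 = 7 - 1*98 = 7 - 98 = -91)
P = -64
I(n, z) = 48 + n
(9777 + I(P, N))/(-41155 + 6285) = (9777 + (48 - 64))/(-41155 + 6285) = (9777 - 16)/(-34870) = 9761*(-1/34870) = -9761/34870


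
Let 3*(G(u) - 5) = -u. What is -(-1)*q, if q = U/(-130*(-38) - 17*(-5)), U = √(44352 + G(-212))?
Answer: √399849/15075 ≈ 0.041946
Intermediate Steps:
G(u) = 5 - u/3 (G(u) = 5 + (-u)/3 = 5 - u/3)
U = √399849/3 (U = √(44352 + (5 - ⅓*(-212))) = √(44352 + (5 + 212/3)) = √(44352 + 227/3) = √(133283/3) = √399849/3 ≈ 210.78)
q = √399849/15075 (q = (√399849/3)/(-130*(-38) - 17*(-5)) = (√399849/3)/(4940 + 85) = (√399849/3)/5025 = (√399849/3)*(1/5025) = √399849/15075 ≈ 0.041946)
-(-1)*q = -(-1)*√399849/15075 = √399849/15075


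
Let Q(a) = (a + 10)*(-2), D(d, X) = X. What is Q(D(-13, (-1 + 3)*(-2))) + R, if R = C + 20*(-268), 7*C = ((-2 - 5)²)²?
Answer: -5029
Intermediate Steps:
C = 343 (C = ((-2 - 5)²)²/7 = ((-7)²)²/7 = (⅐)*49² = (⅐)*2401 = 343)
Q(a) = -20 - 2*a (Q(a) = (10 + a)*(-2) = -20 - 2*a)
R = -5017 (R = 343 + 20*(-268) = 343 - 5360 = -5017)
Q(D(-13, (-1 + 3)*(-2))) + R = (-20 - 2*(-1 + 3)*(-2)) - 5017 = (-20 - 4*(-2)) - 5017 = (-20 - 2*(-4)) - 5017 = (-20 + 8) - 5017 = -12 - 5017 = -5029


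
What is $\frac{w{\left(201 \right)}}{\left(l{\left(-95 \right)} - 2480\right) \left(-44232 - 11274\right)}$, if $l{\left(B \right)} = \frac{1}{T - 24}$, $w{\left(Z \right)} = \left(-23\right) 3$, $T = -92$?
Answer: $- \frac{46}{91770239} \approx -5.0125 \cdot 10^{-7}$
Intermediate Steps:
$w{\left(Z \right)} = -69$
$l{\left(B \right)} = - \frac{1}{116}$ ($l{\left(B \right)} = \frac{1}{-92 - 24} = \frac{1}{-116} = - \frac{1}{116}$)
$\frac{w{\left(201 \right)}}{\left(l{\left(-95 \right)} - 2480\right) \left(-44232 - 11274\right)} = - \frac{69}{\left(- \frac{1}{116} - 2480\right) \left(-44232 - 11274\right)} = - \frac{69}{\left(- \frac{287681}{116}\right) \left(-55506\right)} = - \frac{69}{\frac{275310717}{2}} = \left(-69\right) \frac{2}{275310717} = - \frac{46}{91770239}$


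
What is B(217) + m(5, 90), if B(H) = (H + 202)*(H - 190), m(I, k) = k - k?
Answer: 11313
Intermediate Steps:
m(I, k) = 0
B(H) = (-190 + H)*(202 + H) (B(H) = (202 + H)*(-190 + H) = (-190 + H)*(202 + H))
B(217) + m(5, 90) = (-38380 + 217**2 + 12*217) + 0 = (-38380 + 47089 + 2604) + 0 = 11313 + 0 = 11313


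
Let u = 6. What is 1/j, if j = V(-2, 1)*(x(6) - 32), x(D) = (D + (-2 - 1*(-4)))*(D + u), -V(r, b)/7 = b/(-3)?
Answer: 3/448 ≈ 0.0066964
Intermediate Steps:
V(r, b) = 7*b/3 (V(r, b) = -7*b/(-3) = -7*b*(-1)/3 = -(-7)*b/3 = 7*b/3)
x(D) = (2 + D)*(6 + D) (x(D) = (D + (-2 - 1*(-4)))*(D + 6) = (D + (-2 + 4))*(6 + D) = (D + 2)*(6 + D) = (2 + D)*(6 + D))
j = 448/3 (j = ((7/3)*1)*((12 + 6**2 + 8*6) - 32) = 7*((12 + 36 + 48) - 32)/3 = 7*(96 - 32)/3 = (7/3)*64 = 448/3 ≈ 149.33)
1/j = 1/(448/3) = 3/448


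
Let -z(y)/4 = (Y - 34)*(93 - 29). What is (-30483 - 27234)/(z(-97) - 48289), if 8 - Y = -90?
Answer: 57717/64673 ≈ 0.89244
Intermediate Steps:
Y = 98 (Y = 8 - 1*(-90) = 8 + 90 = 98)
z(y) = -16384 (z(y) = -4*(98 - 34)*(93 - 29) = -256*64 = -4*4096 = -16384)
(-30483 - 27234)/(z(-97) - 48289) = (-30483 - 27234)/(-16384 - 48289) = -57717/(-64673) = -57717*(-1/64673) = 57717/64673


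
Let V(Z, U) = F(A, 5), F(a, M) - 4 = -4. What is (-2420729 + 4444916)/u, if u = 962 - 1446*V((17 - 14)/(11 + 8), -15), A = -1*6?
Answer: 2024187/962 ≈ 2104.1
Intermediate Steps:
A = -6
F(a, M) = 0 (F(a, M) = 4 - 4 = 0)
V(Z, U) = 0
u = 962 (u = 962 - 1446*0 = 962 + 0 = 962)
(-2420729 + 4444916)/u = (-2420729 + 4444916)/962 = 2024187*(1/962) = 2024187/962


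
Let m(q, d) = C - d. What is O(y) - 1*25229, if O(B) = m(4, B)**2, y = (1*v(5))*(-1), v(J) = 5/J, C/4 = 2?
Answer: -25148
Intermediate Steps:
C = 8 (C = 4*2 = 8)
m(q, d) = 8 - d
y = -1 (y = (1*(5/5))*(-1) = (1*(5*(1/5)))*(-1) = (1*1)*(-1) = 1*(-1) = -1)
O(B) = (8 - B)**2
O(y) - 1*25229 = (-8 - 1)**2 - 1*25229 = (-9)**2 - 25229 = 81 - 25229 = -25148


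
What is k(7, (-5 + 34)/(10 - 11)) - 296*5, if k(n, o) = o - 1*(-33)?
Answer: -1476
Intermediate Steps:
k(n, o) = 33 + o (k(n, o) = o + 33 = 33 + o)
k(7, (-5 + 34)/(10 - 11)) - 296*5 = (33 + (-5 + 34)/(10 - 11)) - 296*5 = (33 + 29/(-1)) - 1*1480 = (33 + 29*(-1)) - 1480 = (33 - 29) - 1480 = 4 - 1480 = -1476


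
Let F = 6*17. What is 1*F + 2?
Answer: 104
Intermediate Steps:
F = 102
1*F + 2 = 1*102 + 2 = 102 + 2 = 104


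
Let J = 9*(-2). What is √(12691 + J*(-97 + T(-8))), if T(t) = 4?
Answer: 13*√85 ≈ 119.85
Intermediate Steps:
J = -18
√(12691 + J*(-97 + T(-8))) = √(12691 - 18*(-97 + 4)) = √(12691 - 18*(-93)) = √(12691 + 1674) = √14365 = 13*√85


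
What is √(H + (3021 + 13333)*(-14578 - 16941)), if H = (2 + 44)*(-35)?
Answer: 6*I*√14318426 ≈ 22704.0*I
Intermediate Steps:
H = -1610 (H = 46*(-35) = -1610)
√(H + (3021 + 13333)*(-14578 - 16941)) = √(-1610 + (3021 + 13333)*(-14578 - 16941)) = √(-1610 + 16354*(-31519)) = √(-1610 - 515461726) = √(-515463336) = 6*I*√14318426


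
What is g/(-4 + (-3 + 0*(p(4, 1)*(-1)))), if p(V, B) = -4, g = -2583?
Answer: 369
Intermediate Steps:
g/(-4 + (-3 + 0*(p(4, 1)*(-1)))) = -2583/(-4 + (-3 + 0*(-4*(-1)))) = -2583/(-4 + (-3 + 0*4)) = -2583/(-4 + (-3 + 0)) = -2583/(-4 - 3) = -2583/(-7) = -1/7*(-2583) = 369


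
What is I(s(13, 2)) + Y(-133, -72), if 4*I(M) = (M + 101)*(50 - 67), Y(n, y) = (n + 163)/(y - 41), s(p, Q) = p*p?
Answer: -259395/226 ≈ -1147.8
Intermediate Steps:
s(p, Q) = p**2
Y(n, y) = (163 + n)/(-41 + y)
I(M) = -1717/4 - 17*M/4 (I(M) = ((M + 101)*(50 - 67))/4 = ((101 + M)*(-17))/4 = (-1717 - 17*M)/4 = -1717/4 - 17*M/4)
I(s(13, 2)) + Y(-133, -72) = (-1717/4 - 17/4*13**2) + (163 - 133)/(-41 - 72) = (-1717/4 - 17/4*169) + 30/(-113) = (-1717/4 - 2873/4) - 1/113*30 = -2295/2 - 30/113 = -259395/226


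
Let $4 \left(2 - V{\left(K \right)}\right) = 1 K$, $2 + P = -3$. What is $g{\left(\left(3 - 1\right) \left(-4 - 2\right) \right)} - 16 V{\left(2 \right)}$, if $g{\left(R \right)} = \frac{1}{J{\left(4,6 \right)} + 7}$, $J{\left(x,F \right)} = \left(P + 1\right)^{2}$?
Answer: $- \frac{551}{23} \approx -23.957$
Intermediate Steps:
$P = -5$ ($P = -2 - 3 = -5$)
$V{\left(K \right)} = 2 - \frac{K}{4}$ ($V{\left(K \right)} = 2 - \frac{1 K}{4} = 2 - \frac{K}{4}$)
$J{\left(x,F \right)} = 16$ ($J{\left(x,F \right)} = \left(-5 + 1\right)^{2} = \left(-4\right)^{2} = 16$)
$g{\left(R \right)} = \frac{1}{23}$ ($g{\left(R \right)} = \frac{1}{16 + 7} = \frac{1}{23}$)
$g{\left(\left(3 - 1\right) \left(-4 - 2\right) \right)} - 16 V{\left(2 \right)} = \frac{1}{23} - 16 \left(2 - \frac{1}{2}\right) = \frac{1}{23} - 24 = - \frac{551}{23}$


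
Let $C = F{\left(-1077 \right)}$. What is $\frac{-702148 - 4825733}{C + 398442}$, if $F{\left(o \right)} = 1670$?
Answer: $- \frac{5527881}{400112} \approx -13.816$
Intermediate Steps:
$C = 1670$
$\frac{-702148 - 4825733}{C + 398442} = \frac{-702148 - 4825733}{1670 + 398442} = - \frac{5527881}{400112}$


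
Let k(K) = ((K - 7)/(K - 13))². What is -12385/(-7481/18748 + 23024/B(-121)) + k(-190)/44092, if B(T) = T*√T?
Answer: 1118276384454967037424695693/67746107269055984063382220 + 26680546949783505152*I/37284856065623365 ≈ 16.507 + 715.59*I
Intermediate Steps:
B(T) = T^(3/2)
k(K) = (-7 + K)²/(-13 + K)² (k(K) = ((-7 + K)/(-13 + K))² = (-7 + K)²/(-13 + K)²)
-12385/(-7481/18748 + 23024/B(-121)) + k(-190)/44092 = -12385/(-7481/18748 + 23024/((-121)^(3/2))) + ((-7 - 190)²/(-13 - 190)²)/44092 = -12385/(-7481*1/18748 + 23024/((-1331*I))) + ((-197)²/(-203)²)*(1/44092) = -12385/(-7481/18748 + 23024*(I/1331)) + ((1/41209)*38809)*(1/44092) = -12385*622681554073744*(-7481/18748 - 23024*I/1331)/186424280328116825 + (38809/41209)*(1/44092) = -1542382209440663888*(-7481/18748 - 23024*I/1331)/37284856065623365 + 38809/1816987228 = 38809/1816987228 - 1542382209440663888*(-7481/18748 - 23024*I/1331)/37284856065623365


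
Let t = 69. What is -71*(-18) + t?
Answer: 1347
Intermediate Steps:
-71*(-18) + t = -71*(-18) + 69 = 1278 + 69 = 1347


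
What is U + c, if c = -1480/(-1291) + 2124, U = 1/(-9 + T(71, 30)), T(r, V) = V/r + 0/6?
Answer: 1670738815/786219 ≈ 2125.0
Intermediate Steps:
T(r, V) = V/r (T(r, V) = V/r + 0*(⅙) = V/r + 0 = V/r)
U = -71/609 (U = 1/(-9 + 30/71) = 1/(-609/71) = -71/609 ≈ -0.11658)
c = 2743564/1291 (c = -1480*(-1/1291) + 2124 = 1480/1291 + 2124 = 2743564/1291 ≈ 2125.1)
U + c = -71/609 + 2743564/1291 = 1670738815/786219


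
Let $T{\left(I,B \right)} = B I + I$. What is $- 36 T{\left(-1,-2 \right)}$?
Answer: $-36$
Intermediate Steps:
$T{\left(I,B \right)} = I + B I$
$- 36 T{\left(-1,-2 \right)} = - 36 \left(- (1 - 2)\right) = - 36 \left(\left(-1\right) \left(-1\right)\right) = \left(-36\right) 1 = -36$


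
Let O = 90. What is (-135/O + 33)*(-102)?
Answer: -3213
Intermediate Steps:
(-135/O + 33)*(-102) = (-135/90 + 33)*(-102) = (-135*1/90 + 33)*(-102) = (-3/2 + 33)*(-102) = (63/2)*(-102) = -3213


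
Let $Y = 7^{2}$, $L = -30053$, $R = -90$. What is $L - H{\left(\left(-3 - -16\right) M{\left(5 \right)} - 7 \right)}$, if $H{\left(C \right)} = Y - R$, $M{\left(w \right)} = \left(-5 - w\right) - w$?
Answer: $-30192$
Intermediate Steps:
$M{\left(w \right)} = -5 - 2 w$
$Y = 49$
$H{\left(C \right)} = 139$ ($H{\left(C \right)} = 49 - -90 = 49 + 90 = 139$)
$L - H{\left(\left(-3 - -16\right) M{\left(5 \right)} - 7 \right)} = -30053 - 139 = -30192$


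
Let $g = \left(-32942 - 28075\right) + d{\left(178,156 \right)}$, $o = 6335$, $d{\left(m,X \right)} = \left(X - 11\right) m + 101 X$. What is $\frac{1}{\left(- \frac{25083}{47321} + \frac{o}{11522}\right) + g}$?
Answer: $- \frac{77890366}{1515043970179} \approx -5.1411 \cdot 10^{-5}$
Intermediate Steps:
$d{\left(m,X \right)} = 101 X + m \left(-11 + X\right)$ ($d{\left(m,X \right)} = \left(-11 + X\right) m + 101 X = m \left(-11 + X\right) + 101 X = 101 X + m \left(-11 + X\right)$)
$g = -19451$ ($g = \left(-32942 - 28075\right) + \left(\left(-11\right) 178 + 101 \cdot 156 + 156 \cdot 178\right) = -61017 + \left(-1958 + 15756 + 27768\right) = -61017 + 41566 = -19451$)
$\frac{1}{\left(- \frac{25083}{47321} + \frac{o}{11522}\right) + g} = \frac{1}{\left(- \frac{25083}{47321} + \frac{6335}{11522}\right) - 19451} = \frac{1}{\left(\left(-25083\right) \frac{1}{47321} + 6335 \cdot \frac{1}{11522}\right) - 19451} = \frac{1}{\left(- \frac{25083}{47321} + \frac{905}{1646}\right) - 19451} = \frac{1}{\frac{1538887}{77890366} - 19451} = \frac{1}{- \frac{1515043970179}{77890366}} = - \frac{77890366}{1515043970179}$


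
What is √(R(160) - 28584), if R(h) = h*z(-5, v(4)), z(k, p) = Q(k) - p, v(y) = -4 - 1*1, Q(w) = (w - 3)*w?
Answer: 18*I*√66 ≈ 146.23*I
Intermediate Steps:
Q(w) = w*(-3 + w) (Q(w) = (-3 + w)*w = w*(-3 + w))
v(y) = -5 (v(y) = -4 - 1 = -5)
z(k, p) = -p + k*(-3 + k) (z(k, p) = k*(-3 + k) - p = -p + k*(-3 + k))
R(h) = 45*h (R(h) = h*(-1*(-5) - 5*(-3 - 5)) = h*(5 - 5*(-8)) = h*(5 + 40) = h*45 = 45*h)
√(R(160) - 28584) = √(45*160 - 28584) = √(7200 - 28584) = √(-21384) = 18*I*√66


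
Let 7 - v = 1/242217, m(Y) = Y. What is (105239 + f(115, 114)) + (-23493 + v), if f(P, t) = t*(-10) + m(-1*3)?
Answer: 19525112369/242217 ≈ 80610.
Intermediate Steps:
v = 1695518/242217 (v = 7 - 1/242217 = 1695518/242217 ≈ 7.0000)
f(P, t) = -3 - 10*t (f(P, t) = t*(-10) - 1*3 = -10*t - 3 = -3 - 10*t)
(105239 + f(115, 114)) + (-23493 + v) = (105239 + (-3 - 10*114)) + (-23493 + 1695518/242217) = (105239 + (-3 - 1140)) - 5688708463/242217 = (105239 - 1143) - 5688708463/242217 = 104096 - 5688708463/242217 = 19525112369/242217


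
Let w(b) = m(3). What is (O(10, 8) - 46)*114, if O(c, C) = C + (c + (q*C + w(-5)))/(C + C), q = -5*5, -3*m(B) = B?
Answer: -45543/8 ≈ -5692.9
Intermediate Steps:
m(B) = -B/3
w(b) = -1 (w(b) = -⅓*3 = -1)
q = -25
O(c, C) = C + (-1 + c - 25*C)/(2*C) (O(c, C) = C + (c + (-25*C - 1))/(C + C) = C + (c + (-1 - 25*C))/((2*C)) = C + (-1 + c - 25*C)*(1/(2*C)) = C + (-1 + c - 25*C)/(2*C))
(O(10, 8) - 46)*114 = ((½)*(-1 + 10 + 8*(-25 + 2*8))/8 - 46)*114 = ((½)*(⅛)*(-1 + 10 + 8*(-25 + 16)) - 46)*114 = ((½)*(⅛)*(-1 + 10 + 8*(-9)) - 46)*114 = ((½)*(⅛)*(-1 + 10 - 72) - 46)*114 = ((½)*(⅛)*(-63) - 46)*114 = (-63/16 - 46)*114 = -799/16*114 = -45543/8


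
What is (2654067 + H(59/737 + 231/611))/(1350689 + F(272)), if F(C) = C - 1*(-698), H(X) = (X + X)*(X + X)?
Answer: 538182306587419147/274084538274209091 ≈ 1.9636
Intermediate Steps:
H(X) = 4*X**2 (H(X) = (2*X)*(2*X) = 4*X**2)
F(C) = 698 + C (F(C) = C + 698 = 698 + C)
(2654067 + H(59/737 + 231/611))/(1350689 + F(272)) = (2654067 + 4*(59/737 + 231/611)**2)/(1350689 + (698 + 272)) = (2654067 + 4*(59*(1/737) + 231*(1/611))**2)/(1350689 + 970) = (2654067 + 4*(59/737 + 231/611)**2)/1351659 = (2654067 + 4*(206296/450307)**2)*(1/1351659) = (2654067 + 4*(42558039616/202776394249))*(1/1351659) = (2654067 + 170232158464/202776394249)*(1/1351659) = (538182306587419147/202776394249)*(1/1351659) = 538182306587419147/274084538274209091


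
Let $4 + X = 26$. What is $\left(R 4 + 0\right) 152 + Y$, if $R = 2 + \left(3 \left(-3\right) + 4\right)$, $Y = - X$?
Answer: $-1846$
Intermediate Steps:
$X = 22$ ($X = -4 + 26 = 22$)
$Y = -22$ ($Y = \left(-1\right) 22 = -22$)
$R = -3$ ($R = 2 + \left(-9 + 4\right) = 2 - 5 = -3$)
$\left(R 4 + 0\right) 152 + Y = \left(\left(-3\right) 4 + 0\right) 152 - 22 = \left(-12 + 0\right) 152 - 22 = \left(-12\right) 152 - 22 = -1824 - 22 = -1846$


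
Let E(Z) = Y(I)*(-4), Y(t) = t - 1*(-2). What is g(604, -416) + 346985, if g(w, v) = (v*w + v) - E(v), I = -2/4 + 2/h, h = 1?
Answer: 95319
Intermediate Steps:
I = 3/2 (I = -2/4 + 2/1 = -2*¼ + 2*1 = -½ + 2 = 3/2 ≈ 1.5000)
Y(t) = 2 + t (Y(t) = t + 2 = 2 + t)
E(Z) = -14 (E(Z) = (2 + 3/2)*(-4) = (7/2)*(-4) = -14)
g(w, v) = 14 + v + v*w (g(w, v) = (v*w + v) - 1*(-14) = (v + v*w) + 14 = 14 + v + v*w)
g(604, -416) + 346985 = (14 - 416 - 416*604) + 346985 = (14 - 416 - 251264) + 346985 = -251666 + 346985 = 95319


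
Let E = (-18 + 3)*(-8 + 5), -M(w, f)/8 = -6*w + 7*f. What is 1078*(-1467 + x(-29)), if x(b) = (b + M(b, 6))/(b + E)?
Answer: -13598431/8 ≈ -1.6998e+6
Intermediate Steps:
M(w, f) = -56*f + 48*w (M(w, f) = -8*(-6*w + 7*f) = -56*f + 48*w)
E = 45 (E = -15*(-3) = 45)
x(b) = (-336 + 49*b)/(45 + b) (x(b) = (b + (-56*6 + 48*b))/(b + 45) = (b + (-336 + 48*b))/(45 + b) = (-336 + 49*b)/(45 + b))
1078*(-1467 + x(-29)) = 1078*(-1467 + 7*(-48 + 7*(-29))/(45 - 29)) = 1078*(-1467 + 7*(-48 - 203)/16) = 1078*(-1467 + 7*(1/16)*(-251)) = 1078*(-1467 - 1757/16) = 1078*(-25229/16) = -13598431/8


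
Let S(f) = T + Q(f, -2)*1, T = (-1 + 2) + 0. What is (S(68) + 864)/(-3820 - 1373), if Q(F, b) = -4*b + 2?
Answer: -875/5193 ≈ -0.16850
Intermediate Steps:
Q(F, b) = 2 - 4*b
T = 1 (T = 1 + 0 = 1)
S(f) = 11 (S(f) = 1 + (2 - 4*(-2))*1 = 1 + (2 + 8)*1 = 1 + 10*1 = 1 + 10 = 11)
(S(68) + 864)/(-3820 - 1373) = (11 + 864)/(-3820 - 1373) = 875/(-5193) = 875*(-1/5193) = -875/5193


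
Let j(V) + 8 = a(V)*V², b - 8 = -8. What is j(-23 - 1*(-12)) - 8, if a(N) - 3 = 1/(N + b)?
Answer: 336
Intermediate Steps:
b = 0 (b = 8 - 8 = 0)
a(N) = 3 + 1/N (a(N) = 3 + 1/(N + 0) = 3 + 1/N)
j(V) = -8 + V²*(3 + 1/V) (j(V) = -8 + (3 + 1/V)*V² = -8 + V²*(3 + 1/V))
j(-23 - 1*(-12)) - 8 = (-8 + (-23 - 1*(-12))*(1 + 3*(-23 - 1*(-12)))) - 8 = (-8 + (-23 + 12)*(1 + 3*(-23 + 12))) - 8 = (-8 - 11*(1 + 3*(-11))) - 8 = (-8 - 11*(1 - 33)) - 8 = (-8 - 11*(-32)) - 8 = (-8 + 352) - 8 = 344 - 8 = 336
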